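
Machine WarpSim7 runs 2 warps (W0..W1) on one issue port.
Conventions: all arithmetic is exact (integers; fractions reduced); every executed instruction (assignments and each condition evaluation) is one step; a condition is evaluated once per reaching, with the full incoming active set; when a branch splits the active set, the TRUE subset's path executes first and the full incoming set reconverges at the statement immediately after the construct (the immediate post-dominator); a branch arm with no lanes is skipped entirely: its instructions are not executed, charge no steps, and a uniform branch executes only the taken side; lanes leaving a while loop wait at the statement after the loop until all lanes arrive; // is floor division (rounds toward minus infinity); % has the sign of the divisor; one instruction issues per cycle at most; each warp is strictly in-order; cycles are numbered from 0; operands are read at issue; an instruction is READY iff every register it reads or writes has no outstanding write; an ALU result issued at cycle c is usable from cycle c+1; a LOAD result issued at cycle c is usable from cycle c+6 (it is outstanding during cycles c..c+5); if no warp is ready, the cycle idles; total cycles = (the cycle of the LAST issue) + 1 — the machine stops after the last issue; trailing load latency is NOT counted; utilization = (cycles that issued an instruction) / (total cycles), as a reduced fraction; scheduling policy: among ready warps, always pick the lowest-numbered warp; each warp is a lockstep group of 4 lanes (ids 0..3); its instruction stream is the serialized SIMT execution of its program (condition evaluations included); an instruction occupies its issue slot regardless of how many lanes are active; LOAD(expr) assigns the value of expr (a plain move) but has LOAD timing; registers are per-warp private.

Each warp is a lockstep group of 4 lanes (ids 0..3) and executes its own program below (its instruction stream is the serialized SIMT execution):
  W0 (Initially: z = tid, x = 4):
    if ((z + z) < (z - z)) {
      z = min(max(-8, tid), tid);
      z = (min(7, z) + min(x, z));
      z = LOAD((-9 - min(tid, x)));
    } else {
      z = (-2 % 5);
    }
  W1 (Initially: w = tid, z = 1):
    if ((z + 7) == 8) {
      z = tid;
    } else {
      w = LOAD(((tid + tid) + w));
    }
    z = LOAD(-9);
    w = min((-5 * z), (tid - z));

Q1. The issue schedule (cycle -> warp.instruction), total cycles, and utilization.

cycle 0: W0.I0
cycle 1: W0.I1
cycle 2: W1.I0
cycle 3: W1.I1
cycle 4: W1.I2
cycle 5: idle
cycle 6: idle
cycle 7: idle
cycle 8: idle
cycle 9: idle
cycle 10: W1.I3

Answer: 11 cycles, utilization 6/11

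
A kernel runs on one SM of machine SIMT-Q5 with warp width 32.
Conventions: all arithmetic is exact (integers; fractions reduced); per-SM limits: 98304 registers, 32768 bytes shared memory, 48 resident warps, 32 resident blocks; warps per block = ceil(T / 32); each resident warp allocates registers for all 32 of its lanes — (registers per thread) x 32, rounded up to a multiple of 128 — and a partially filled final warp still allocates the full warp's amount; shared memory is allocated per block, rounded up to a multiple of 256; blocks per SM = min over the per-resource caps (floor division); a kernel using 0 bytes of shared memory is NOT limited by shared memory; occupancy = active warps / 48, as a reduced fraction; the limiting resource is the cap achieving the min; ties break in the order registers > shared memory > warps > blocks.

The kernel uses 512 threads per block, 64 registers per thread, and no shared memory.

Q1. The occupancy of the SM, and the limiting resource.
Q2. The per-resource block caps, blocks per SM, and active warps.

Answer: occupancy 1, limited by registers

registers: 3 blocks
shared memory: no limit (kernel uses none)
warps: 3 blocks
blocks: 32 blocks

Answer: 3 blocks, 48 active warps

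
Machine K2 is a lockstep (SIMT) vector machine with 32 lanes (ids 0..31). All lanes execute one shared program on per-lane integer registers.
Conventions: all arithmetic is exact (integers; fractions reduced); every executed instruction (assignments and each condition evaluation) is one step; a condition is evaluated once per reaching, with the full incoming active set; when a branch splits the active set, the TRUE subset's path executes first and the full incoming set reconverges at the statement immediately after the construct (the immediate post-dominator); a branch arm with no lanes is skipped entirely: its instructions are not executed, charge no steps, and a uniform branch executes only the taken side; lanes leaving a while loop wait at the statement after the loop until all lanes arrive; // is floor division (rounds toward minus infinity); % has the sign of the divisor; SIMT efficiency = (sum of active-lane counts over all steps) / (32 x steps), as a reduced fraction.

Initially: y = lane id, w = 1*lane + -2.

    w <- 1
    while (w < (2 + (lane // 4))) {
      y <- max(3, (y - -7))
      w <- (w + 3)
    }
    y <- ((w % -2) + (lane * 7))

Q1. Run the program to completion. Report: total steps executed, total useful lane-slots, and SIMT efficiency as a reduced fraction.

Answer: 12 steps, 276 useful, 23/32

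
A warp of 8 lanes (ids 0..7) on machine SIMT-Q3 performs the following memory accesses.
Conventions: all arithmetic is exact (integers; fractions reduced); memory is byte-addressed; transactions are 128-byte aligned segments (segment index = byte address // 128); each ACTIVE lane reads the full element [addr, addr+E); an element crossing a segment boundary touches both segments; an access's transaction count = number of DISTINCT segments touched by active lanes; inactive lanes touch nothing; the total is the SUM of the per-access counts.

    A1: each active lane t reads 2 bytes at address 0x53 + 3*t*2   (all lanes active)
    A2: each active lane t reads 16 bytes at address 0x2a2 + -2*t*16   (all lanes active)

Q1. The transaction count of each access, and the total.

A1: 1 transaction
A2: 3 transactions

Answer: 1,3; total 4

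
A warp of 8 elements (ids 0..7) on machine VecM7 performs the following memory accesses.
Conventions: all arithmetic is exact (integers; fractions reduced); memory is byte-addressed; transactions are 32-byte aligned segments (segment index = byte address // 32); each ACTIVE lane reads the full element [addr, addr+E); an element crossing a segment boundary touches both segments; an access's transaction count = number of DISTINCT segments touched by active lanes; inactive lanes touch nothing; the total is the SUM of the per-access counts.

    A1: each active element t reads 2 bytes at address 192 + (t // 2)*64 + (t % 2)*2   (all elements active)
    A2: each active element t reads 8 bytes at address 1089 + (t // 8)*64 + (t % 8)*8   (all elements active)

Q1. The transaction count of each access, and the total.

A1: 4 transactions
A2: 3 transactions

Answer: 4,3; total 7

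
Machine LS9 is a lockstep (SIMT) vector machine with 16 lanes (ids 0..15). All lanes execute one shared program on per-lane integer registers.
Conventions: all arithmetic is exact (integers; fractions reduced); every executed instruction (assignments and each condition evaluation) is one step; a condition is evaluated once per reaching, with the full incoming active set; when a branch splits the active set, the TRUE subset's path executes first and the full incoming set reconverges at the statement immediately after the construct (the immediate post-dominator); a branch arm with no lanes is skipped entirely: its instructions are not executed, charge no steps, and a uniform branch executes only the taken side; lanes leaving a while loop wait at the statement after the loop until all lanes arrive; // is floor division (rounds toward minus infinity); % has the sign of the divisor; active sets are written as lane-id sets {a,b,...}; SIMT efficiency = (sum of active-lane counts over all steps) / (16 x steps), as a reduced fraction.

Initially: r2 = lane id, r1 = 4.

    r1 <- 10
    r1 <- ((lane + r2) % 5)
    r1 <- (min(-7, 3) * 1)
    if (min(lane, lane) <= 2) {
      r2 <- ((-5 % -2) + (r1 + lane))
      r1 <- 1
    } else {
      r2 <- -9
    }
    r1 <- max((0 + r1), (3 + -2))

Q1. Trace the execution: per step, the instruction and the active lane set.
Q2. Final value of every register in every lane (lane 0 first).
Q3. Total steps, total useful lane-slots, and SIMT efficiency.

step 0: r1 <- 10                     {0,1,2,3,4,5,6,7,8,9,10,11,12,13,14,15}
step 1: r1 <- ((lane + r2) % 5)      {0,1,2,3,4,5,6,7,8,9,10,11,12,13,14,15}
step 2: r1 <- (min(-7, 3) * 1)       {0,1,2,3,4,5,6,7,8,9,10,11,12,13,14,15}
step 3: eval (min(lane, lane) <= 2)  {0,1,2,3,4,5,6,7,8,9,10,11,12,13,14,15}
step 4: r2 <- ((-5 % -2) + (r1 + lane)) {0,1,2}
step 5: r1 <- 1                      {0,1,2}
step 6: r2 <- -9                     {3,4,5,6,7,8,9,10,11,12,13,14,15}
step 7: r1 <- max((0 + r1), (3 + -2)) {0,1,2,3,4,5,6,7,8,9,10,11,12,13,14,15}

Answer: 8 steps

r2: -8,-7,-6,-9,-9,-9,-9,-9,-9,-9,-9,-9,-9,-9,-9,-9
r1: 1,1,1,1,1,1,1,1,1,1,1,1,1,1,1,1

steps = 8; useful = 99; efficiency = 99/128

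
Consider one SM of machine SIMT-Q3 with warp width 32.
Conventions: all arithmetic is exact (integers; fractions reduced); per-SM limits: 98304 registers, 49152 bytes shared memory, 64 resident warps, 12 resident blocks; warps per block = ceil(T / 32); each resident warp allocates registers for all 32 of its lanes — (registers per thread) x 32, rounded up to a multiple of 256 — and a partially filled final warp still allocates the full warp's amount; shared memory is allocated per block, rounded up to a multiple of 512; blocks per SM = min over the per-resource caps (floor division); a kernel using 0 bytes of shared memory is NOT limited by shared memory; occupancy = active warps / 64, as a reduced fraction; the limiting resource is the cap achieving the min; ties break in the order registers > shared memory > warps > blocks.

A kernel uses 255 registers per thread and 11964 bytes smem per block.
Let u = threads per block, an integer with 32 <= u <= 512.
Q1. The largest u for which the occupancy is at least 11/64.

Answer: u = 384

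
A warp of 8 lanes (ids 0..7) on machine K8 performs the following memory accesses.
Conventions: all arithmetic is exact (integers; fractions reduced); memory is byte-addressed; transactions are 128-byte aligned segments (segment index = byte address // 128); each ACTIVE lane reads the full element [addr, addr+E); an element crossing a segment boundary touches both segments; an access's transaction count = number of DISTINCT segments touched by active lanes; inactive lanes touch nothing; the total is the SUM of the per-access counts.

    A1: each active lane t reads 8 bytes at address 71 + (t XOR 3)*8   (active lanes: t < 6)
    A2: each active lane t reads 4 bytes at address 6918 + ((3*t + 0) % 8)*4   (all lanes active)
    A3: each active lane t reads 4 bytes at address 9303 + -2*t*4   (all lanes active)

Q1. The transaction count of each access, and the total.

A1: 2 transactions
A2: 1 transaction
A3: 1 transaction

Answer: 2,1,1; total 4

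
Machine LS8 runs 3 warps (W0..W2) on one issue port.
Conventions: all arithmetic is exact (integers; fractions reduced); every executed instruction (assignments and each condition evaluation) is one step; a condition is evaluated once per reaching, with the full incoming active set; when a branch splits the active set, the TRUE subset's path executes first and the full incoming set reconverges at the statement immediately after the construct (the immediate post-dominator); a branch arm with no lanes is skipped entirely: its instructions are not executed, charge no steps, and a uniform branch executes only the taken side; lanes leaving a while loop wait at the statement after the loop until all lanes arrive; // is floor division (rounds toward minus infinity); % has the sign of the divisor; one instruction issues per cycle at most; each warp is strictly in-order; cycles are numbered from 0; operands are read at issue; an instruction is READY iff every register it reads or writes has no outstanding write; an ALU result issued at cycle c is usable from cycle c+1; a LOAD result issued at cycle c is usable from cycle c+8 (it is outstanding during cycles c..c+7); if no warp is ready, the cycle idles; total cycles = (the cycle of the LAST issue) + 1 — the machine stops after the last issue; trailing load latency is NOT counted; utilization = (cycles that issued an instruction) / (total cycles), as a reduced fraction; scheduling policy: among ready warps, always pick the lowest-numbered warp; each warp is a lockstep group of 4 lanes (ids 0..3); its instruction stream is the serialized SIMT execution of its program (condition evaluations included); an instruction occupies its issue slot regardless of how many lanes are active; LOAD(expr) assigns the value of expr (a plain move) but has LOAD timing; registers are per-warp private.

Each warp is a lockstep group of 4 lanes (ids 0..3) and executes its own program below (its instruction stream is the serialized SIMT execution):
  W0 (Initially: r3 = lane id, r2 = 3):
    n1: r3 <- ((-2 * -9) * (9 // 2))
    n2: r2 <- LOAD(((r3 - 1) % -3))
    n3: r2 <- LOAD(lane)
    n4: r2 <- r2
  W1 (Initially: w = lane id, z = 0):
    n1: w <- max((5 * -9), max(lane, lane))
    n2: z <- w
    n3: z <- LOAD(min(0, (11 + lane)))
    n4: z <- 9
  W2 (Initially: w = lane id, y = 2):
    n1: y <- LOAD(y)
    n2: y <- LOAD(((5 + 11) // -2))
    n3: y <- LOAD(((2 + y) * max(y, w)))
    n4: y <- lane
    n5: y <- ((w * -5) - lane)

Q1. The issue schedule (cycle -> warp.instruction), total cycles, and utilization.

cycle 0: W0.I0
cycle 1: W0.I1
cycle 2: W1.I0
cycle 3: W1.I1
cycle 4: W1.I2
cycle 5: W2.I0
cycle 6: idle
cycle 7: idle
cycle 8: idle
cycle 9: W0.I2
cycle 10: idle
cycle 11: idle
cycle 12: W1.I3
cycle 13: W2.I1
cycle 14: idle
cycle 15: idle
cycle 16: idle
cycle 17: W0.I3
cycle 18: idle
cycle 19: idle
cycle 20: idle
cycle 21: W2.I2
cycle 22: idle
cycle 23: idle
cycle 24: idle
cycle 25: idle
cycle 26: idle
cycle 27: idle
cycle 28: idle
cycle 29: W2.I3
cycle 30: W2.I4

Answer: 31 cycles, utilization 13/31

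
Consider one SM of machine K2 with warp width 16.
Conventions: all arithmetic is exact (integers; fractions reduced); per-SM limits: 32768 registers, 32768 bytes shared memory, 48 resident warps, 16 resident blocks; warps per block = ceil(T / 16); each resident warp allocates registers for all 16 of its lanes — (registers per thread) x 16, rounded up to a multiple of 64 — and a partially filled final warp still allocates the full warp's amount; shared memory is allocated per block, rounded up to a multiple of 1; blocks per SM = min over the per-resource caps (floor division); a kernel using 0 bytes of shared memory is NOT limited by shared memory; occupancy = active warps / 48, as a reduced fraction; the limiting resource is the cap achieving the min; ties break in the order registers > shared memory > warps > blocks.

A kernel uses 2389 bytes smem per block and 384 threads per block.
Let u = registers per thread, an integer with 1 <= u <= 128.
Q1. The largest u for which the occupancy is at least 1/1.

Answer: u = 40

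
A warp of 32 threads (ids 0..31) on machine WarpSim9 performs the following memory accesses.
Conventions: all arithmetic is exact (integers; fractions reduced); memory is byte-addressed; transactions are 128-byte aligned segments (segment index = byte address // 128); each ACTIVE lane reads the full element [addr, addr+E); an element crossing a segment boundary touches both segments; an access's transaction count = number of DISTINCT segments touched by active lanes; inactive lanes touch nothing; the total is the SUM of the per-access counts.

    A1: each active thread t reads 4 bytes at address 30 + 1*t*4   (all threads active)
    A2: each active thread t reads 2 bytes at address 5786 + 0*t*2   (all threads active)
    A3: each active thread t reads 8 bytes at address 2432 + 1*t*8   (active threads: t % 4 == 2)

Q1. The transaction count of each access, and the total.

A1: 2 transactions
A2: 1 transaction
A3: 2 transactions

Answer: 2,1,2; total 5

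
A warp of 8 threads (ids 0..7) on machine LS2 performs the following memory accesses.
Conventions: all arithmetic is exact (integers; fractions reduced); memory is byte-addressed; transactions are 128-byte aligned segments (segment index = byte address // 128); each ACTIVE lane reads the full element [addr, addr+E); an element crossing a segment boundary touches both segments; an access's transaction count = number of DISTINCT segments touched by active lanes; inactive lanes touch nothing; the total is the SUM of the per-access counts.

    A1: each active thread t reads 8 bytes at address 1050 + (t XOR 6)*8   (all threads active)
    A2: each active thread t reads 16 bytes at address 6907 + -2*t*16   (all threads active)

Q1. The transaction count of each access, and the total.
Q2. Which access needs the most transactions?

A1: 1 transaction
A2: 3 transactions

Answer: 1,3; total 4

Answer: A2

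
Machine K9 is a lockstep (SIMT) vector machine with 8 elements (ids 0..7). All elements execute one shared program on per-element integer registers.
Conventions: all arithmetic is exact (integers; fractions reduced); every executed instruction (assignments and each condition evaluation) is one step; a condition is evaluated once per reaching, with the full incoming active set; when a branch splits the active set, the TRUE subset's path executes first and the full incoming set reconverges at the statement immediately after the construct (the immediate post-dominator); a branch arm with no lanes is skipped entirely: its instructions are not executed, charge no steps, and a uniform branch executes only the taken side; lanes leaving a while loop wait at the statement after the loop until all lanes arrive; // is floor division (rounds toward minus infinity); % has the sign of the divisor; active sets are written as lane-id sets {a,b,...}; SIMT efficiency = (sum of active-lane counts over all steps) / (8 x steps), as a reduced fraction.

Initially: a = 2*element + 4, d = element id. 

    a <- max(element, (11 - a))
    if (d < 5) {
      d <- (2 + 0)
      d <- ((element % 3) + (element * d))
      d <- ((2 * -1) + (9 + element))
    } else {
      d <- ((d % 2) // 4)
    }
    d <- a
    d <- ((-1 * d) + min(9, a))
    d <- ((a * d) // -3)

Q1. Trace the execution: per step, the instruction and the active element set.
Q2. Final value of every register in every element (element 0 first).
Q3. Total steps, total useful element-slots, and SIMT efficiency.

step 0: a <- max(element, (11 - a))  {0,1,2,3,4,5,6,7}
step 1: eval (d < 5)                 {0,1,2,3,4,5,6,7}
step 2: d <- (2 + 0)                 {0,1,2,3,4}
step 3: d <- ((element % 3) + (element * d)) {0,1,2,3,4}
step 4: d <- ((2 * -1) + (9 + element)) {0,1,2,3,4}
step 5: d <- ((d % 2) // 4)          {5,6,7}
step 6: d <- a                       {0,1,2,3,4,5,6,7}
step 7: d <- ((-1 * d) + min(9, a))  {0,1,2,3,4,5,6,7}
step 8: d <- ((a * d) // -3)         {0,1,2,3,4,5,6,7}

Answer: 9 steps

a: 7,5,3,3,4,5,6,7
d: 0,0,0,0,0,0,0,0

steps = 9; useful = 58; efficiency = 58/72 = 29/36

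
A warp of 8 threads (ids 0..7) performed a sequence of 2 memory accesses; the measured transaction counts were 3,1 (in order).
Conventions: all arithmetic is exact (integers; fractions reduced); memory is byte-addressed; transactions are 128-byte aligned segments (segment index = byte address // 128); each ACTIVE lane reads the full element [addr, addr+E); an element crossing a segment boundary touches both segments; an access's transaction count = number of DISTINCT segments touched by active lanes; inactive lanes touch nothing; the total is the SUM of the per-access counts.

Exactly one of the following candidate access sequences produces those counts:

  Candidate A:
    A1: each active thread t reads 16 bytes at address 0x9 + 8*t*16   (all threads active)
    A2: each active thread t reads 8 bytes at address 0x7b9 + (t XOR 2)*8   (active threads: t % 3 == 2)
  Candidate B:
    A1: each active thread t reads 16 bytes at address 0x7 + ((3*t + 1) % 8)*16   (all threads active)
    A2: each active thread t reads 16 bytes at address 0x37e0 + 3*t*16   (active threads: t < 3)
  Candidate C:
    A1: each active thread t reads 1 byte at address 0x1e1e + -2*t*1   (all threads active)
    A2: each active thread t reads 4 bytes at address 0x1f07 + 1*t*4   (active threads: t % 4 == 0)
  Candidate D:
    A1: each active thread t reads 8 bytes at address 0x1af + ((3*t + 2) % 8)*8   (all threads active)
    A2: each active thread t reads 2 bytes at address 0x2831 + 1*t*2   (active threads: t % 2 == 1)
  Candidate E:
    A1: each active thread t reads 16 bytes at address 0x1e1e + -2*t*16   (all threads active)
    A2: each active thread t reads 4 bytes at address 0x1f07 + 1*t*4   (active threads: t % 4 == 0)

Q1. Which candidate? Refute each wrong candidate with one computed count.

A: A1 gives 8 transactions, not 3
B: A1 gives 2 transactions, not 3
C: A1 gives 1 transaction, not 3
D: A1 gives 1 transaction, not 3
E: all counts match (3,1)

Answer: E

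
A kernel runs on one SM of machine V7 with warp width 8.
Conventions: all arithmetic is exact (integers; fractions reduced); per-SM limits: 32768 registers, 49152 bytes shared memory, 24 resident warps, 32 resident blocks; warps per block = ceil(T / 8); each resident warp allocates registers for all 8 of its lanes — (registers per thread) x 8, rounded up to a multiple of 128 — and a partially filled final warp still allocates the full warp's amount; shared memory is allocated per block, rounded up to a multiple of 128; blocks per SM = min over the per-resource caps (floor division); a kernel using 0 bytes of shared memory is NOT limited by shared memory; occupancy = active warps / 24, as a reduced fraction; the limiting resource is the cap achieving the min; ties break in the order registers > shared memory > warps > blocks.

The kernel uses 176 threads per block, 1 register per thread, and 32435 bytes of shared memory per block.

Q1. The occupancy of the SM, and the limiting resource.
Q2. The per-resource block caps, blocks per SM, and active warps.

Answer: occupancy 11/12, limited by shared memory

registers: 11 blocks
shared memory: 1 block
warps: 1 block
blocks: 32 blocks

Answer: 1 block, 22 active warps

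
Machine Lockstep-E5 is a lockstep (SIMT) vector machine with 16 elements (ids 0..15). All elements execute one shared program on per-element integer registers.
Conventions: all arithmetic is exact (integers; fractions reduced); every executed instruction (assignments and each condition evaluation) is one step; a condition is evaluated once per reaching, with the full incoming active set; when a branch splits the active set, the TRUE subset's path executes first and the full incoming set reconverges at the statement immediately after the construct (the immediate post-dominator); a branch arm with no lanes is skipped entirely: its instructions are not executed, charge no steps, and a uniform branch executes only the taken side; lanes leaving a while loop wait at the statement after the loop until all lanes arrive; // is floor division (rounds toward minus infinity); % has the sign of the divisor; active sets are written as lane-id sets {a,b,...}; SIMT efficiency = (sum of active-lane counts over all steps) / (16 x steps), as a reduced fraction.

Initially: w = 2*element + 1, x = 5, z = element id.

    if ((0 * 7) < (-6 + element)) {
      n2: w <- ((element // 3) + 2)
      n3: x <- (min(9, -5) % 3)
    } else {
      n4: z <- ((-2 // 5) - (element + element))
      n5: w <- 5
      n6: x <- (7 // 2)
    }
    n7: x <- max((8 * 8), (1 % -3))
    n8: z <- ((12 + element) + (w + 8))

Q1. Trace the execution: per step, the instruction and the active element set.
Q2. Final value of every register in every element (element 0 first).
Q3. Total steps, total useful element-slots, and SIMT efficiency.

step 0: eval ((0 * 7) < (-6 + element)) {0,1,2,3,4,5,6,7,8,9,10,11,12,13,14,15}
step 1: w <- ((element // 3) + 2)    {7,8,9,10,11,12,13,14,15}
step 2: x <- (min(9, -5) % 3)        {7,8,9,10,11,12,13,14,15}
step 3: z <- ((-2 // 5) - (element + element)) {0,1,2,3,4,5,6}
step 4: w <- 5                       {0,1,2,3,4,5,6}
step 5: x <- (7 // 2)                {0,1,2,3,4,5,6}
step 6: x <- max((8 * 8), (1 % -3))  {0,1,2,3,4,5,6,7,8,9,10,11,12,13,14,15}
step 7: z <- ((12 + element) + (w + 8)) {0,1,2,3,4,5,6,7,8,9,10,11,12,13,14,15}

Answer: 8 steps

w: 5,5,5,5,5,5,5,4,4,5,5,5,6,6,6,7
x: 64,64,64,64,64,64,64,64,64,64,64,64,64,64,64,64
z: 25,26,27,28,29,30,31,31,32,34,35,36,38,39,40,42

steps = 8; useful = 87; efficiency = 87/128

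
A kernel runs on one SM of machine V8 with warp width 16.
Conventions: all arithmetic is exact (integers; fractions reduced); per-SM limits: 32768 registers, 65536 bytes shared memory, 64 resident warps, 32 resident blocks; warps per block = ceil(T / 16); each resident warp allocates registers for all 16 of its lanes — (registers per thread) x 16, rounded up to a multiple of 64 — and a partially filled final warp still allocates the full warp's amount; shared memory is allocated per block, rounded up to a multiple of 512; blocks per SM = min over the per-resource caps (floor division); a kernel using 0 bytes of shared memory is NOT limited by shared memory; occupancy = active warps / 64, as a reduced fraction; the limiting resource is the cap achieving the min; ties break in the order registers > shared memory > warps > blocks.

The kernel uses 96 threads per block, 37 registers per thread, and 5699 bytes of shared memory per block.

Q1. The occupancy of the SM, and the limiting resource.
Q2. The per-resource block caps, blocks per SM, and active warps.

Answer: occupancy 3/4, limited by registers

registers: 8 blocks
shared memory: 10 blocks
warps: 10 blocks
blocks: 32 blocks

Answer: 8 blocks, 48 active warps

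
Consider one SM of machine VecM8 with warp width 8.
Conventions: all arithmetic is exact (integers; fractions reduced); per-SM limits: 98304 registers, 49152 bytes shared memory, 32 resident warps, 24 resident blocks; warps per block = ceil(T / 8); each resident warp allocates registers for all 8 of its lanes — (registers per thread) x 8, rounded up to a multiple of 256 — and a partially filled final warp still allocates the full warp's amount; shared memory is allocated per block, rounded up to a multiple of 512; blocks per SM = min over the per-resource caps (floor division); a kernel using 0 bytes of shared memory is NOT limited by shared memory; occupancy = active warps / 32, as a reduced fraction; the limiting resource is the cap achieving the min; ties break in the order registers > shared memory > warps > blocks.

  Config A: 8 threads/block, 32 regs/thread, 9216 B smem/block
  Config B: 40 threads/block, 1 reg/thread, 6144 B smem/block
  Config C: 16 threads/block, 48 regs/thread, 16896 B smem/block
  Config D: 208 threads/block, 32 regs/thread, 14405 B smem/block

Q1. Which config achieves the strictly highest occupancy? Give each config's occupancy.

occupancies: A 5/32, B 15/16, C 1/8, D 13/16

Answer: B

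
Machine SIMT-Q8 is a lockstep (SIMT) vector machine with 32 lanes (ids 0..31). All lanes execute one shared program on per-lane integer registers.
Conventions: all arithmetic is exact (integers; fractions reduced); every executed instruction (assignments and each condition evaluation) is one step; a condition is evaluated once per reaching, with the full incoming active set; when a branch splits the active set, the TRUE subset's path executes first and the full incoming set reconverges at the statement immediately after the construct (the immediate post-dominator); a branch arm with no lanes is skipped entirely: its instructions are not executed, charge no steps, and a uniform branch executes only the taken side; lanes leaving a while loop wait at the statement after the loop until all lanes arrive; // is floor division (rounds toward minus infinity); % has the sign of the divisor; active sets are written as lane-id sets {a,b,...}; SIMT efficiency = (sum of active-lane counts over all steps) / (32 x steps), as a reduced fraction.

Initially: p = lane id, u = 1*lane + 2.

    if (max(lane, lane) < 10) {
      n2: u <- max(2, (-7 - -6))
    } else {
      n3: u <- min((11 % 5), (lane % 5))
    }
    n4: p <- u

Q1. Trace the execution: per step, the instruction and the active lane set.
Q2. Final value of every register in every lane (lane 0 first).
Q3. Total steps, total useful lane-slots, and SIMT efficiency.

step 0: eval (max(lane, lane) < 10)  {0,1,2,3,4,5,6,7,8,9,10,11,12,13,14,15,16,17,18,19,20,21,22,23,24,25,26,27,28,29,30,31}
step 1: u <- max(2, (-7 - -6))       {0,1,2,3,4,5,6,7,8,9}
step 2: u <- min((11 % 5), (lane % 5)) {10,11,12,13,14,15,16,17,18,19,20,21,22,23,24,25,26,27,28,29,30,31}
step 3: p <- u                       {0,1,2,3,4,5,6,7,8,9,10,11,12,13,14,15,16,17,18,19,20,21,22,23,24,25,26,27,28,29,30,31}

Answer: 4 steps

p: 2,2,2,2,2,2,2,2,2,2,0,1,1,1,1,0,1,1,1,1,0,1,1,1,1,0,1,1,1,1,0,1
u: 2,2,2,2,2,2,2,2,2,2,0,1,1,1,1,0,1,1,1,1,0,1,1,1,1,0,1,1,1,1,0,1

steps = 4; useful = 96; efficiency = 96/128 = 3/4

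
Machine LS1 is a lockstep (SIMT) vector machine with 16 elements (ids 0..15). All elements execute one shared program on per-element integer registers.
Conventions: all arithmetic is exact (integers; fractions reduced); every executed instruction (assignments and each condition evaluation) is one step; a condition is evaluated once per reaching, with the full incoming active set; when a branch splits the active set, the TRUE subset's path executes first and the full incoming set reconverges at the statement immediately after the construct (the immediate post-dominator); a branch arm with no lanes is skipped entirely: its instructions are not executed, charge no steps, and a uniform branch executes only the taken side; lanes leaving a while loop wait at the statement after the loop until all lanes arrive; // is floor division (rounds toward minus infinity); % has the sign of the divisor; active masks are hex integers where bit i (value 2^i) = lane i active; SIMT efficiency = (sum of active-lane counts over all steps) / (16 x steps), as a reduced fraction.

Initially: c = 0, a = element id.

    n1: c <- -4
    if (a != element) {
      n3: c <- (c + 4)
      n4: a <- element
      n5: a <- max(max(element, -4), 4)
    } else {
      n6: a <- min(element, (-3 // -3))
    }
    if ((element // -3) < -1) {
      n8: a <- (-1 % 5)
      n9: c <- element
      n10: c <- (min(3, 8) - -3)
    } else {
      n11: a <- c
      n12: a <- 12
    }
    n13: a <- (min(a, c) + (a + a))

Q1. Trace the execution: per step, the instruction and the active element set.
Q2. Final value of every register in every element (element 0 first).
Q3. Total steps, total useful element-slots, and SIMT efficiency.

step 0: c <- -4                      0xffff
step 1: eval (a != element)          0xffff
step 2: a <- min(element, (-3 // -3)) 0xffff
step 3: eval ((element // -3) < -1)  0xffff
step 4: a <- (-1 % 5)                0xfff0
step 5: c <- element                 0xfff0
step 6: c <- (min(3, 8) - -3)        0xfff0
step 7: a <- c                       0x000f
step 8: a <- 12                      0x000f
step 9: a <- (min(a, c) + (a + a))   0xffff

Answer: 10 steps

c: -4,-4,-4,-4,6,6,6,6,6,6,6,6,6,6,6,6
a: 20,20,20,20,12,12,12,12,12,12,12,12,12,12,12,12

steps = 10; useful = 124; efficiency = 124/160 = 31/40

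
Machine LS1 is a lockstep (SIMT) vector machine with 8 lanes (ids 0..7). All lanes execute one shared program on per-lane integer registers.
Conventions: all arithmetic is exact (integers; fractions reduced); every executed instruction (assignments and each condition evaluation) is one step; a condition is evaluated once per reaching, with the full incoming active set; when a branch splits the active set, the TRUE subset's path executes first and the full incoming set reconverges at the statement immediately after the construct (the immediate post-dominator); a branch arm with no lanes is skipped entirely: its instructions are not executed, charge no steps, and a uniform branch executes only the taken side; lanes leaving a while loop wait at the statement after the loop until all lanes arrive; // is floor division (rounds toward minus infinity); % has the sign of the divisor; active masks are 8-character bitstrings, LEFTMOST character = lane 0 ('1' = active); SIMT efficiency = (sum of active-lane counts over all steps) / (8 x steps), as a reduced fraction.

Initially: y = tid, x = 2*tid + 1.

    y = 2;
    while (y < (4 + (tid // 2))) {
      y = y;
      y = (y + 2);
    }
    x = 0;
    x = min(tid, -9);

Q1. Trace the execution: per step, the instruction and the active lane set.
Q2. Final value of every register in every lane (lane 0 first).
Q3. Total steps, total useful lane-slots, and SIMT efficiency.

step 0: y <- 2                       11111111
step 1: eval (y < (4 + (tid // 2)))  11111111
step 2: y <- y                       11111111
step 3: y <- (y + 2)                 11111111
step 4: eval (y < (4 + (tid // 2)))  11111111
step 5: y <- y                       00111111
step 6: y <- (y + 2)                 00111111
step 7: eval (y < (4 + (tid // 2)))  00111111
step 8: y <- y                       00000011
step 9: y <- (y + 2)                 00000011
step 10: eval (y < (4 + (tid // 2)))  00000011
step 11: x <- 0                       11111111
step 12: x <- min(tid, -9)            11111111

Answer: 13 steps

y: 4,4,6,6,6,6,8,8
x: -9,-9,-9,-9,-9,-9,-9,-9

steps = 13; useful = 80; efficiency = 80/104 = 10/13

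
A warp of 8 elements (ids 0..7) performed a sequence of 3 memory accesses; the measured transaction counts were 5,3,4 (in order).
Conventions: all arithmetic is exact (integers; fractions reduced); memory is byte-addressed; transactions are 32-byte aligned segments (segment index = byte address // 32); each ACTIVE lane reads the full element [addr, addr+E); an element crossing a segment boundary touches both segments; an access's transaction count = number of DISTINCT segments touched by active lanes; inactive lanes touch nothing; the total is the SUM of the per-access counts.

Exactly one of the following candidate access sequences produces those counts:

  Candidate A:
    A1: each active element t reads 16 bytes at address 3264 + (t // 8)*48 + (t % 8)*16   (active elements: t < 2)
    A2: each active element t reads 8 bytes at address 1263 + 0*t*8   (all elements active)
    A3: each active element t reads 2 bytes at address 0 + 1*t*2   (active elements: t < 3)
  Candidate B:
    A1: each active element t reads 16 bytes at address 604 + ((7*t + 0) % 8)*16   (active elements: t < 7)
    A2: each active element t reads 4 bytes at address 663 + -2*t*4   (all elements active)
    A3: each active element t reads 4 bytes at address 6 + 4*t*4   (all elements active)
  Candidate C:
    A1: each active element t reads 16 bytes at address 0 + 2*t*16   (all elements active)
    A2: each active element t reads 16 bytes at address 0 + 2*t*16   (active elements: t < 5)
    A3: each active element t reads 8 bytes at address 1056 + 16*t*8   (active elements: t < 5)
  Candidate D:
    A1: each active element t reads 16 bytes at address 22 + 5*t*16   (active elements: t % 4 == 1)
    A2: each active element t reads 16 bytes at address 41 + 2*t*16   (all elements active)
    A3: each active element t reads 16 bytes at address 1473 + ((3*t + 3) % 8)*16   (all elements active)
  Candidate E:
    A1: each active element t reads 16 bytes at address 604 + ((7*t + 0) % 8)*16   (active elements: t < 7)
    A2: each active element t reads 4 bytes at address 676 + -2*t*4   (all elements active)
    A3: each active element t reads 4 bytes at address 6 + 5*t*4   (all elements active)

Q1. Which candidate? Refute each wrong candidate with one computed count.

A: A1 gives 1 transaction, not 5
C: A1 gives 8 transactions, not 5
D: A1 gives 2 transactions, not 5
E: A3 gives 5 transactions, not 4
B: all counts match (5,3,4)

Answer: B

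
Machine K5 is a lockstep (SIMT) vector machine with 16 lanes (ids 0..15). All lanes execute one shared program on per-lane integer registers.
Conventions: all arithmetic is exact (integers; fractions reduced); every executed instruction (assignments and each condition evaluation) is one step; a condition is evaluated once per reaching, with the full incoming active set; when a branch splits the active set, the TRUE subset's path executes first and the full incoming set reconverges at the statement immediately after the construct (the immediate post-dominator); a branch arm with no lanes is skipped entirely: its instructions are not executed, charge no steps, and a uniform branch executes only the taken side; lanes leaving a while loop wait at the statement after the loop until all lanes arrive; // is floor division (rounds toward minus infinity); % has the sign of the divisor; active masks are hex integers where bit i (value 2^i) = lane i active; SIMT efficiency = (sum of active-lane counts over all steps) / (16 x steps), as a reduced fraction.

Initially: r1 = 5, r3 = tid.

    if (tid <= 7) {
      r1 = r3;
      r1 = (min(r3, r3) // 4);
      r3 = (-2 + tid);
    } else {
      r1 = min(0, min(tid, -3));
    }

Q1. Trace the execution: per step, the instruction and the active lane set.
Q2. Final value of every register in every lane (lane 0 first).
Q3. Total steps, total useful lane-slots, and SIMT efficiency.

step 0: eval (tid <= 7)              0xffff
step 1: r1 <- r3                     0x00ff
step 2: r1 <- (min(r3, r3) // 4)     0x00ff
step 3: r3 <- (-2 + tid)             0x00ff
step 4: r1 <- min(0, min(tid, -3))   0xff00

Answer: 5 steps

r1: 0,0,0,0,1,1,1,1,-3,-3,-3,-3,-3,-3,-3,-3
r3: -2,-1,0,1,2,3,4,5,8,9,10,11,12,13,14,15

steps = 5; useful = 48; efficiency = 48/80 = 3/5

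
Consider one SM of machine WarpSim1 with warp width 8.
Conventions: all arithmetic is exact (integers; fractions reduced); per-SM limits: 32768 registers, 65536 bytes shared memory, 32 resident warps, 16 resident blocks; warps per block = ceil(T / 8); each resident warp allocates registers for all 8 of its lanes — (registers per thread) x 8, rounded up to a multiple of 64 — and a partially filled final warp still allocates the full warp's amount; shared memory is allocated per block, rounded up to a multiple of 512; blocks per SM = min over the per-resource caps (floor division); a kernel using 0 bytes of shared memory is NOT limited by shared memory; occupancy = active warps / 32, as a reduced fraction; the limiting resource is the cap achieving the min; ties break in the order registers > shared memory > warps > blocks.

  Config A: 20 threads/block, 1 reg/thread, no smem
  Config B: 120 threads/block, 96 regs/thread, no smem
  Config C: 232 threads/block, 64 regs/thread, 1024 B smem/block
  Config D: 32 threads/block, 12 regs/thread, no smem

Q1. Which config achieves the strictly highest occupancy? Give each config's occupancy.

occupancies: A 15/16, B 15/16, C 29/32, D 1

Answer: D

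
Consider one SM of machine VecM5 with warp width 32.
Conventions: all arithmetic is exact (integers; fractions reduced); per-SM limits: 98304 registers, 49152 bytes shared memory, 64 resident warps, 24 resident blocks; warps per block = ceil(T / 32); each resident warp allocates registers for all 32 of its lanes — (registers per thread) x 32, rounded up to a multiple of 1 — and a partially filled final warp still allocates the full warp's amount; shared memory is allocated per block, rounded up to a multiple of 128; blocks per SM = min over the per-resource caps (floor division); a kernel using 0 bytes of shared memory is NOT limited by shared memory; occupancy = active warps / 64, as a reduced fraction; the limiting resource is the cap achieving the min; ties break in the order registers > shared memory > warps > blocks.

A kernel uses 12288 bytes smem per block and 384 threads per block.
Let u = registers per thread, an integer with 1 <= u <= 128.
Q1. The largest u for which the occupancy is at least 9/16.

Answer: u = 85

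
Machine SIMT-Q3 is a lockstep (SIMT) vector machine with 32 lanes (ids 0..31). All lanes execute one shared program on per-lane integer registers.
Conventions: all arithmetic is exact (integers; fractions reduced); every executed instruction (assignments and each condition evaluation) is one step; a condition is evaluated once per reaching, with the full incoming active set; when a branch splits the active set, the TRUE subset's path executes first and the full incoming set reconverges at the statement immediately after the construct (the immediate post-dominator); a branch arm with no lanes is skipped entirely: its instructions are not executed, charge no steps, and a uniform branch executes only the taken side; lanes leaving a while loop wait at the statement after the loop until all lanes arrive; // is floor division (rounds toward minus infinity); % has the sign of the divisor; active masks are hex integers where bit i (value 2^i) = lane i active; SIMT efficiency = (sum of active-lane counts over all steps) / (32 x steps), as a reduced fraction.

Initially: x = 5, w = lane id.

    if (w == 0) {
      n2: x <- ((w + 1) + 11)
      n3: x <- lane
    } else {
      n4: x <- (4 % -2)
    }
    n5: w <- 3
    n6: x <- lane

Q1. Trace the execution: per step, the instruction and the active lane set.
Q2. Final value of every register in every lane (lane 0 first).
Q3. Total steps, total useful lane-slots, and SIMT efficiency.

step 0: eval (w == 0)                0xffffffff
step 1: x <- ((w + 1) + 11)          0x00000001
step 2: x <- lane                    0x00000001
step 3: x <- (4 % -2)                0xfffffffe
step 4: w <- 3                       0xffffffff
step 5: x <- lane                    0xffffffff

Answer: 6 steps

x: 0,1,2,3,4,5,6,7,8,9,10,11,12,13,14,15,16,17,18,19,20,21,22,23,24,25,26,27,28,29,30,31
w: 3,3,3,3,3,3,3,3,3,3,3,3,3,3,3,3,3,3,3,3,3,3,3,3,3,3,3,3,3,3,3,3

steps = 6; useful = 129; efficiency = 129/192 = 43/64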